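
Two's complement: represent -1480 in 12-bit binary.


Original: 010111001000
Step 1 - Invert all bits: 101000110111
Step 2 - Add 1: 101000110111 + 1
= 101000111000 (represents -1480)


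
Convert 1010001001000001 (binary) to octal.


Group into 3-bit groups: 001010001001000001
  001 = 1
  010 = 2
  001 = 1
  001 = 1
  000 = 0
  001 = 1
= 0o121101


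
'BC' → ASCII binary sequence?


String: 'BC'  (2 characters)
Per-character ASCII lookup:
  'B': uppercase starts at 65: 'B' = 65 + 1 = 66 → 1000010
  'C': uppercase starts at 65: 'C' = 65 + 2 = 67 → 1000011
= 1000010 1000011


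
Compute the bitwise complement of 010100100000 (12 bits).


Original: 010100100000
Invert all bits:
  bit 0: 0 → 1
  bit 1: 1 → 0
  bit 2: 0 → 1
  bit 3: 1 → 0
  bit 4: 0 → 1
  bit 5: 0 → 1
  bit 6: 1 → 0
  bit 7: 0 → 1
  bit 8: 0 → 1
  bit 9: 0 → 1
  bit 10: 0 → 1
  bit 11: 0 → 1
= 101011011111


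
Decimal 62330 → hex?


Divide by 16 repeatedly:
62330 ÷ 16 = 3895 remainder 10 (A)
3895 ÷ 16 = 243 remainder 7 (7)
243 ÷ 16 = 15 remainder 3 (3)
15 ÷ 16 = 0 remainder 15 (F)
Reading remainders bottom-up:
= 0xF37A


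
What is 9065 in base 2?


Divide by 2 repeatedly:
9065 ÷ 2 = 4532 remainder 1
4532 ÷ 2 = 2266 remainder 0
2266 ÷ 2 = 1133 remainder 0
1133 ÷ 2 = 566 remainder 1
566 ÷ 2 = 283 remainder 0
283 ÷ 2 = 141 remainder 1
141 ÷ 2 = 70 remainder 1
70 ÷ 2 = 35 remainder 0
35 ÷ 2 = 17 remainder 1
17 ÷ 2 = 8 remainder 1
8 ÷ 2 = 4 remainder 0
4 ÷ 2 = 2 remainder 0
2 ÷ 2 = 1 remainder 0
1 ÷ 2 = 0 remainder 1
Reading remainders bottom-up:
= 10001101101001


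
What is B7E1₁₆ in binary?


Each hex digit → 4 binary bits:
  B = 1011
  7 = 0111
  E = 1110
  1 = 0001
Concatenate: 1011 0111 1110 0001
= 1011011111100001


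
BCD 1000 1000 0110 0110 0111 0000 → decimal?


Each 4-bit group → digit:
  1000 → 8
  1000 → 8
  0110 → 6
  0110 → 6
  0111 → 7
  0000 → 0
= 886670


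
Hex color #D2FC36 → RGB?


Hex: #D2FC36
R = D2₁₆ = 210
G = FC₁₆ = 252
B = 36₁₆ = 54
= RGB(210, 252, 54)


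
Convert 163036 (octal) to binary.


Each octal digit → 3 binary bits:
  1 = 001
  6 = 110
  3 = 011
  0 = 000
  3 = 011
  6 = 110
Concatenate: 001 110 011 000 011 110
= 001110011000011110


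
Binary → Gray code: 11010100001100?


Binary: 11010100001100
Gray code: G = B XOR (B >> 1)
B >> 1 = 01101010000110
11010100001100 XOR 01101010000110:
  1 XOR 0 = 1
  1 XOR 1 = 0
  0 XOR 1 = 1
  1 XOR 0 = 1
  0 XOR 1 = 1
  1 XOR 0 = 1
  0 XOR 1 = 1
  0 XOR 0 = 0
  0 XOR 0 = 0
  0 XOR 0 = 0
  1 XOR 0 = 1
  1 XOR 1 = 0
  0 XOR 1 = 1
  0 XOR 0 = 0
= 10111110001010


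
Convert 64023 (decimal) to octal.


Divide by 8 repeatedly:
64023 ÷ 8 = 8002 remainder 7
8002 ÷ 8 = 1000 remainder 2
1000 ÷ 8 = 125 remainder 0
125 ÷ 8 = 15 remainder 5
15 ÷ 8 = 1 remainder 7
1 ÷ 8 = 0 remainder 1
Reading remainders bottom-up:
= 0o175027


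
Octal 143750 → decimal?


Positional values:
Position 0: 0 × 8^0 = 0
Position 1: 5 × 8^1 = 40
Position 2: 7 × 8^2 = 448
Position 3: 3 × 8^3 = 1536
Position 4: 4 × 8^4 = 16384
Position 5: 1 × 8^5 = 32768
Sum = 0 + 40 + 448 + 1536 + 16384 + 32768
= 51176


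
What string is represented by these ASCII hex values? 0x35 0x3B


Codes (hex): 0x35 0x3B
Per-code ASCII lookup:
  0x35 = 53  (range 48-57: digits, 53 - 48 = 5) → '5'
  0x3B = 59  (special character) → ';'
= '5;'


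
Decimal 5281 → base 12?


Divide by 12 repeatedly:
5281 ÷ 12 = 440 remainder 1
440 ÷ 12 = 36 remainder 8
36 ÷ 12 = 3 remainder 0
3 ÷ 12 = 0 remainder 3
Reading remainders bottom-up:
= 3081


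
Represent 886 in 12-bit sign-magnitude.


Sign bit: 0 (positive)
Magnitude: 886 = 01101110110
= 001101110110


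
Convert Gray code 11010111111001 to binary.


Gray code: 11010111111001
MSB stays the same: 1
Each subsequent bit = prev_binary XOR current_gray:
  B[1] = 1 XOR 1 = 0
  B[2] = 0 XOR 0 = 0
  B[3] = 0 XOR 1 = 1
  B[4] = 1 XOR 0 = 1
  B[5] = 1 XOR 1 = 0
  B[6] = 0 XOR 1 = 1
  B[7] = 1 XOR 1 = 0
  B[8] = 0 XOR 1 = 1
  B[9] = 1 XOR 1 = 0
  B[10] = 0 XOR 1 = 1
  B[11] = 1 XOR 0 = 1
  B[12] = 1 XOR 0 = 1
  B[13] = 1 XOR 1 = 0
= 10011010101110 (9902 decimal)


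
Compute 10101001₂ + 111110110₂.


Align and add column by column (LSB to MSB, carry propagating):
  0010101001
+ 0111110110
  ----------
  col 0: 1 + 0 + 0 (carry in) = 1 → bit 1, carry out 0
  col 1: 0 + 1 + 0 (carry in) = 1 → bit 1, carry out 0
  col 2: 0 + 1 + 0 (carry in) = 1 → bit 1, carry out 0
  col 3: 1 + 0 + 0 (carry in) = 1 → bit 1, carry out 0
  col 4: 0 + 1 + 0 (carry in) = 1 → bit 1, carry out 0
  col 5: 1 + 1 + 0 (carry in) = 2 → bit 0, carry out 1
  col 6: 0 + 1 + 1 (carry in) = 2 → bit 0, carry out 1
  col 7: 1 + 1 + 1 (carry in) = 3 → bit 1, carry out 1
  col 8: 0 + 1 + 1 (carry in) = 2 → bit 0, carry out 1
  col 9: 0 + 0 + 1 (carry in) = 1 → bit 1, carry out 0
Reading bits MSB→LSB: 1010011111
Strip leading zeros: 1010011111
= 1010011111


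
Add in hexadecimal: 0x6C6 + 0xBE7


Align and add column by column (LSB to MSB, each column mod 16 with carry):
  06C6
+ 0BE7
  ----
  col 0: 6(6) + 7(7) + 0 (carry in) = 13 → D(13), carry out 0
  col 1: C(12) + E(14) + 0 (carry in) = 26 → A(10), carry out 1
  col 2: 6(6) + B(11) + 1 (carry in) = 18 → 2(2), carry out 1
  col 3: 0(0) + 0(0) + 1 (carry in) = 1 → 1(1), carry out 0
Reading digits MSB→LSB: 12AD
Strip leading zeros: 12AD
= 0x12AD


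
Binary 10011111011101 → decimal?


Positional values:
Bit 0: 1 × 2^0 = 1
Bit 2: 1 × 2^2 = 4
Bit 3: 1 × 2^3 = 8
Bit 4: 1 × 2^4 = 16
Bit 6: 1 × 2^6 = 64
Bit 7: 1 × 2^7 = 128
Bit 8: 1 × 2^8 = 256
Bit 9: 1 × 2^9 = 512
Bit 10: 1 × 2^10 = 1024
Bit 13: 1 × 2^13 = 8192
Sum = 1 + 4 + 8 + 16 + 64 + 128 + 256 + 512 + 1024 + 8192
= 10205


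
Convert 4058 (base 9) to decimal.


Positional values (base 9):
  8 × 9^0 = 8 × 1 = 8
  5 × 9^1 = 5 × 9 = 45
  0 × 9^2 = 0 × 81 = 0
  4 × 9^3 = 4 × 729 = 2916
Sum = 8 + 45 + 0 + 2916
= 2969


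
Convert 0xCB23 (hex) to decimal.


Positional values:
Position 0: 3 × 16^0 = 3 × 1 = 3
Position 1: 2 × 16^1 = 2 × 16 = 32
Position 2: B × 16^2 = 11 × 256 = 2816
Position 3: C × 16^3 = 12 × 4096 = 49152
Sum = 3 + 32 + 2816 + 49152
= 52003


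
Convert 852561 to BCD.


Each digit → 4-bit binary:
  8 → 1000
  5 → 0101
  2 → 0010
  5 → 0101
  6 → 0110
  1 → 0001
= 1000 0101 0010 0101 0110 0001


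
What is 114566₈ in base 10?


Positional values:
Position 0: 6 × 8^0 = 6
Position 1: 6 × 8^1 = 48
Position 2: 5 × 8^2 = 320
Position 3: 4 × 8^3 = 2048
Position 4: 1 × 8^4 = 4096
Position 5: 1 × 8^5 = 32768
Sum = 6 + 48 + 320 + 2048 + 4096 + 32768
= 39286


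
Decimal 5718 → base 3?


Divide by 3 repeatedly:
5718 ÷ 3 = 1906 remainder 0
1906 ÷ 3 = 635 remainder 1
635 ÷ 3 = 211 remainder 2
211 ÷ 3 = 70 remainder 1
70 ÷ 3 = 23 remainder 1
23 ÷ 3 = 7 remainder 2
7 ÷ 3 = 2 remainder 1
2 ÷ 3 = 0 remainder 2
Reading remainders bottom-up:
= 21211210


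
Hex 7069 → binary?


Each hex digit → 4 binary bits:
  7 = 0111
  0 = 0000
  6 = 0110
  9 = 1001
Concatenate: 0111 0000 0110 1001
= 0111000001101001


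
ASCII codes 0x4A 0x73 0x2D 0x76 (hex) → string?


Codes (hex): 0x4A 0x73 0x2D 0x76
Per-code ASCII lookup:
  0x4A = 74  (range 65-90: uppercase, 74 - 65 = 9) → 'J'
  0x73 = 115  (range 97-122: lowercase, 115 - 97 = 18) → 's'
  0x2D = 45  (special character) → '-'
  0x76 = 118  (range 97-122: lowercase, 118 - 97 = 21) → 'v'
= 'Js-v'


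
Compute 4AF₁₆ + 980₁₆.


Align and add column by column (LSB to MSB, each column mod 16 with carry):
  04AF
+ 0980
  ----
  col 0: F(15) + 0(0) + 0 (carry in) = 15 → F(15), carry out 0
  col 1: A(10) + 8(8) + 0 (carry in) = 18 → 2(2), carry out 1
  col 2: 4(4) + 9(9) + 1 (carry in) = 14 → E(14), carry out 0
  col 3: 0(0) + 0(0) + 0 (carry in) = 0 → 0(0), carry out 0
Reading digits MSB→LSB: 0E2F
Strip leading zeros: E2F
= 0xE2F


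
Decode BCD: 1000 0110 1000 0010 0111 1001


Each 4-bit group → digit:
  1000 → 8
  0110 → 6
  1000 → 8
  0010 → 2
  0111 → 7
  1001 → 9
= 868279


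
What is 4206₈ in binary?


Each octal digit → 3 binary bits:
  4 = 100
  2 = 010
  0 = 000
  6 = 110
Concatenate: 100 010 000 110
= 100010000110


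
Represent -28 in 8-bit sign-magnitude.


Sign bit: 1 (negative)
Magnitude: 28 = 0011100
= 10011100


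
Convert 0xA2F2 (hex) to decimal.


Positional values:
Position 0: 2 × 16^0 = 2 × 1 = 2
Position 1: F × 16^1 = 15 × 16 = 240
Position 2: 2 × 16^2 = 2 × 256 = 512
Position 3: A × 16^3 = 10 × 4096 = 40960
Sum = 2 + 240 + 512 + 40960
= 41714


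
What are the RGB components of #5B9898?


Hex: #5B9898
R = 5B₁₆ = 91
G = 98₁₆ = 152
B = 98₁₆ = 152
= RGB(91, 152, 152)


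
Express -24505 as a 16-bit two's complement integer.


Original: 0101111110111001
Step 1 - Invert all bits: 1010000001000110
Step 2 - Add 1: 1010000001000110 + 1
= 1010000001000111 (represents -24505)


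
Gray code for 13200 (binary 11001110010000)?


Binary: 11001110010000
Gray code: G = B XOR (B >> 1)
B >> 1 = 01100111001000
11001110010000 XOR 01100111001000:
  1 XOR 0 = 1
  1 XOR 1 = 0
  0 XOR 1 = 1
  0 XOR 0 = 0
  1 XOR 0 = 1
  1 XOR 1 = 0
  1 XOR 1 = 0
  0 XOR 1 = 1
  0 XOR 0 = 0
  1 XOR 0 = 1
  0 XOR 1 = 1
  0 XOR 0 = 0
  0 XOR 0 = 0
  0 XOR 0 = 0
= 10101001011000


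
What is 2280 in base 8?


Divide by 8 repeatedly:
2280 ÷ 8 = 285 remainder 0
285 ÷ 8 = 35 remainder 5
35 ÷ 8 = 4 remainder 3
4 ÷ 8 = 0 remainder 4
Reading remainders bottom-up:
= 0o4350


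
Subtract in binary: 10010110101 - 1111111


Align and subtract column by column (LSB to MSB, borrowing when needed):
  10010110101
- 00001111111
  -----------
  col 0: (1 - 0 borrow-in) - 1 → 1 - 1 = 0, borrow out 0
  col 1: (0 - 0 borrow-in) - 1 → borrow from next column: (0+2) - 1 = 1, borrow out 1
  col 2: (1 - 1 borrow-in) - 1 → borrow from next column: (0+2) - 1 = 1, borrow out 1
  col 3: (0 - 1 borrow-in) - 1 → borrow from next column: (-1+2) - 1 = 0, borrow out 1
  col 4: (1 - 1 borrow-in) - 1 → borrow from next column: (0+2) - 1 = 1, borrow out 1
  col 5: (1 - 1 borrow-in) - 1 → borrow from next column: (0+2) - 1 = 1, borrow out 1
  col 6: (0 - 1 borrow-in) - 1 → borrow from next column: (-1+2) - 1 = 0, borrow out 1
  col 7: (1 - 1 borrow-in) - 0 → 0 - 0 = 0, borrow out 0
  col 8: (0 - 0 borrow-in) - 0 → 0 - 0 = 0, borrow out 0
  col 9: (0 - 0 borrow-in) - 0 → 0 - 0 = 0, borrow out 0
  col 10: (1 - 0 borrow-in) - 0 → 1 - 0 = 1, borrow out 0
Reading bits MSB→LSB: 10000110110
Strip leading zeros: 10000110110
= 10000110110


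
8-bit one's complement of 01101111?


Original: 01101111
Invert all bits:
  bit 0: 0 → 1
  bit 1: 1 → 0
  bit 2: 1 → 0
  bit 3: 0 → 1
  bit 4: 1 → 0
  bit 5: 1 → 0
  bit 6: 1 → 0
  bit 7: 1 → 0
= 10010000


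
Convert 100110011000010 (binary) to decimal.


Positional values:
Bit 1: 1 × 2^1 = 2
Bit 6: 1 × 2^6 = 64
Bit 7: 1 × 2^7 = 128
Bit 10: 1 × 2^10 = 1024
Bit 11: 1 × 2^11 = 2048
Bit 14: 1 × 2^14 = 16384
Sum = 2 + 64 + 128 + 1024 + 2048 + 16384
= 19650


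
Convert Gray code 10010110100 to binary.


Gray code: 10010110100
MSB stays the same: 1
Each subsequent bit = prev_binary XOR current_gray:
  B[1] = 1 XOR 0 = 1
  B[2] = 1 XOR 0 = 1
  B[3] = 1 XOR 1 = 0
  B[4] = 0 XOR 0 = 0
  B[5] = 0 XOR 1 = 1
  B[6] = 1 XOR 1 = 0
  B[7] = 0 XOR 0 = 0
  B[8] = 0 XOR 1 = 1
  B[9] = 1 XOR 0 = 1
  B[10] = 1 XOR 0 = 1
= 11100100111 (1831 decimal)


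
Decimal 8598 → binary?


Divide by 2 repeatedly:
8598 ÷ 2 = 4299 remainder 0
4299 ÷ 2 = 2149 remainder 1
2149 ÷ 2 = 1074 remainder 1
1074 ÷ 2 = 537 remainder 0
537 ÷ 2 = 268 remainder 1
268 ÷ 2 = 134 remainder 0
134 ÷ 2 = 67 remainder 0
67 ÷ 2 = 33 remainder 1
33 ÷ 2 = 16 remainder 1
16 ÷ 2 = 8 remainder 0
8 ÷ 2 = 4 remainder 0
4 ÷ 2 = 2 remainder 0
2 ÷ 2 = 1 remainder 0
1 ÷ 2 = 0 remainder 1
Reading remainders bottom-up:
= 10000110010110


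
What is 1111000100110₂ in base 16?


Group into 4-bit nibbles: 0001111000100110
  0001 = 1
  1110 = E
  0010 = 2
  0110 = 6
= 0x1E26


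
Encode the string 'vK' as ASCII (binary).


String: 'vK'  (2 characters)
Per-character ASCII lookup:
  'v': lowercase starts at 97: 'v' = 97 + 21 = 118 → 1110110
  'K': uppercase starts at 65: 'K' = 65 + 10 = 75 → 1001011
= 1110110 1001011


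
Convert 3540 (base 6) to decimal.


Positional values (base 6):
  0 × 6^0 = 0 × 1 = 0
  4 × 6^1 = 4 × 6 = 24
  5 × 6^2 = 5 × 36 = 180
  3 × 6^3 = 3 × 216 = 648
Sum = 0 + 24 + 180 + 648
= 852


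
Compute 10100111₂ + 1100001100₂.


Align and add column by column (LSB to MSB, carry propagating):
  00010100111
+ 01100001100
  -----------
  col 0: 1 + 0 + 0 (carry in) = 1 → bit 1, carry out 0
  col 1: 1 + 0 + 0 (carry in) = 1 → bit 1, carry out 0
  col 2: 1 + 1 + 0 (carry in) = 2 → bit 0, carry out 1
  col 3: 0 + 1 + 1 (carry in) = 2 → bit 0, carry out 1
  col 4: 0 + 0 + 1 (carry in) = 1 → bit 1, carry out 0
  col 5: 1 + 0 + 0 (carry in) = 1 → bit 1, carry out 0
  col 6: 0 + 0 + 0 (carry in) = 0 → bit 0, carry out 0
  col 7: 1 + 0 + 0 (carry in) = 1 → bit 1, carry out 0
  col 8: 0 + 1 + 0 (carry in) = 1 → bit 1, carry out 0
  col 9: 0 + 1 + 0 (carry in) = 1 → bit 1, carry out 0
  col 10: 0 + 0 + 0 (carry in) = 0 → bit 0, carry out 0
Reading bits MSB→LSB: 01110110011
Strip leading zeros: 1110110011
= 1110110011


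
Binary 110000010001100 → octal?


Group into 3-bit groups: 110000010001100
  110 = 6
  000 = 0
  010 = 2
  001 = 1
  100 = 4
= 0o60214


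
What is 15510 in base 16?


Divide by 16 repeatedly:
15510 ÷ 16 = 969 remainder 6 (6)
969 ÷ 16 = 60 remainder 9 (9)
60 ÷ 16 = 3 remainder 12 (C)
3 ÷ 16 = 0 remainder 3 (3)
Reading remainders bottom-up:
= 0x3C96


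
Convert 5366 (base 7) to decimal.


Positional values (base 7):
  6 × 7^0 = 6 × 1 = 6
  6 × 7^1 = 6 × 7 = 42
  3 × 7^2 = 3 × 49 = 147
  5 × 7^3 = 5 × 343 = 1715
Sum = 6 + 42 + 147 + 1715
= 1910


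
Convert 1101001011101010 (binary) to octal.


Group into 3-bit groups: 001101001011101010
  001 = 1
  101 = 5
  001 = 1
  011 = 3
  101 = 5
  010 = 2
= 0o151352


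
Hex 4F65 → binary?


Each hex digit → 4 binary bits:
  4 = 0100
  F = 1111
  6 = 0110
  5 = 0101
Concatenate: 0100 1111 0110 0101
= 0100111101100101


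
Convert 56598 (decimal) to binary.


Divide by 2 repeatedly:
56598 ÷ 2 = 28299 remainder 0
28299 ÷ 2 = 14149 remainder 1
14149 ÷ 2 = 7074 remainder 1
7074 ÷ 2 = 3537 remainder 0
3537 ÷ 2 = 1768 remainder 1
1768 ÷ 2 = 884 remainder 0
884 ÷ 2 = 442 remainder 0
442 ÷ 2 = 221 remainder 0
221 ÷ 2 = 110 remainder 1
110 ÷ 2 = 55 remainder 0
55 ÷ 2 = 27 remainder 1
27 ÷ 2 = 13 remainder 1
13 ÷ 2 = 6 remainder 1
6 ÷ 2 = 3 remainder 0
3 ÷ 2 = 1 remainder 1
1 ÷ 2 = 0 remainder 1
Reading remainders bottom-up:
= 1101110100010110


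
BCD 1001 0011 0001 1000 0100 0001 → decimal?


Each 4-bit group → digit:
  1001 → 9
  0011 → 3
  0001 → 1
  1000 → 8
  0100 → 4
  0001 → 1
= 931841


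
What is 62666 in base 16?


Divide by 16 repeatedly:
62666 ÷ 16 = 3916 remainder 10 (A)
3916 ÷ 16 = 244 remainder 12 (C)
244 ÷ 16 = 15 remainder 4 (4)
15 ÷ 16 = 0 remainder 15 (F)
Reading remainders bottom-up:
= 0xF4CA


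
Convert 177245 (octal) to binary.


Each octal digit → 3 binary bits:
  1 = 001
  7 = 111
  7 = 111
  2 = 010
  4 = 100
  5 = 101
Concatenate: 001 111 111 010 100 101
= 001111111010100101


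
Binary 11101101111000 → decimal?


Positional values:
Bit 3: 1 × 2^3 = 8
Bit 4: 1 × 2^4 = 16
Bit 5: 1 × 2^5 = 32
Bit 6: 1 × 2^6 = 64
Bit 8: 1 × 2^8 = 256
Bit 9: 1 × 2^9 = 512
Bit 11: 1 × 2^11 = 2048
Bit 12: 1 × 2^12 = 4096
Bit 13: 1 × 2^13 = 8192
Sum = 8 + 16 + 32 + 64 + 256 + 512 + 2048 + 4096 + 8192
= 15224


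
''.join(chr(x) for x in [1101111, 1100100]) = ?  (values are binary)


Codes (binary): 1101111 1100100
Per-code ASCII lookup:
  1101111 = 111  (range 97-122: lowercase, 111 - 97 = 14) → 'o'
  1100100 = 100  (range 97-122: lowercase, 100 - 97 = 3) → 'd'
= 'od'


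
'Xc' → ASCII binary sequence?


String: 'Xc'  (2 characters)
Per-character ASCII lookup:
  'X': uppercase starts at 65: 'X' = 65 + 23 = 88 → 1011000
  'c': lowercase starts at 97: 'c' = 97 + 2 = 99 → 1100011
= 1011000 1100011


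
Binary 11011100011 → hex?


Group into 4-bit nibbles: 011011100011
  0110 = 6
  1110 = E
  0011 = 3
= 0x6E3


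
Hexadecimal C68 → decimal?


Positional values:
Position 0: 8 × 16^0 = 8 × 1 = 8
Position 1: 6 × 16^1 = 6 × 16 = 96
Position 2: C × 16^2 = 12 × 256 = 3072
Sum = 8 + 96 + 3072
= 3176


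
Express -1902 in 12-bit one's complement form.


Original: 011101101110
Invert all bits:
  bit 0: 0 → 1
  bit 1: 1 → 0
  bit 2: 1 → 0
  bit 3: 1 → 0
  bit 4: 0 → 1
  bit 5: 1 → 0
  bit 6: 1 → 0
  bit 7: 0 → 1
  bit 8: 1 → 0
  bit 9: 1 → 0
  bit 10: 1 → 0
  bit 11: 0 → 1
= 100010010001


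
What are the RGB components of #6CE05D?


Hex: #6CE05D
R = 6C₁₆ = 108
G = E0₁₆ = 224
B = 5D₁₆ = 93
= RGB(108, 224, 93)


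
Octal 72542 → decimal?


Positional values:
Position 0: 2 × 8^0 = 2
Position 1: 4 × 8^1 = 32
Position 2: 5 × 8^2 = 320
Position 3: 2 × 8^3 = 1024
Position 4: 7 × 8^4 = 28672
Sum = 2 + 32 + 320 + 1024 + 28672
= 30050


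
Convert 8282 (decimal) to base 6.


Divide by 6 repeatedly:
8282 ÷ 6 = 1380 remainder 2
1380 ÷ 6 = 230 remainder 0
230 ÷ 6 = 38 remainder 2
38 ÷ 6 = 6 remainder 2
6 ÷ 6 = 1 remainder 0
1 ÷ 6 = 0 remainder 1
Reading remainders bottom-up:
= 102202


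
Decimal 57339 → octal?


Divide by 8 repeatedly:
57339 ÷ 8 = 7167 remainder 3
7167 ÷ 8 = 895 remainder 7
895 ÷ 8 = 111 remainder 7
111 ÷ 8 = 13 remainder 7
13 ÷ 8 = 1 remainder 5
1 ÷ 8 = 0 remainder 1
Reading remainders bottom-up:
= 0o157773


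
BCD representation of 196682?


Each digit → 4-bit binary:
  1 → 0001
  9 → 1001
  6 → 0110
  6 → 0110
  8 → 1000
  2 → 0010
= 0001 1001 0110 0110 1000 0010


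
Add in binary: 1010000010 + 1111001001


Align and add column by column (LSB to MSB, carry propagating):
  01010000010
+ 01111001001
  -----------
  col 0: 0 + 1 + 0 (carry in) = 1 → bit 1, carry out 0
  col 1: 1 + 0 + 0 (carry in) = 1 → bit 1, carry out 0
  col 2: 0 + 0 + 0 (carry in) = 0 → bit 0, carry out 0
  col 3: 0 + 1 + 0 (carry in) = 1 → bit 1, carry out 0
  col 4: 0 + 0 + 0 (carry in) = 0 → bit 0, carry out 0
  col 5: 0 + 0 + 0 (carry in) = 0 → bit 0, carry out 0
  col 6: 0 + 1 + 0 (carry in) = 1 → bit 1, carry out 0
  col 7: 1 + 1 + 0 (carry in) = 2 → bit 0, carry out 1
  col 8: 0 + 1 + 1 (carry in) = 2 → bit 0, carry out 1
  col 9: 1 + 1 + 1 (carry in) = 3 → bit 1, carry out 1
  col 10: 0 + 0 + 1 (carry in) = 1 → bit 1, carry out 0
Reading bits MSB→LSB: 11001001011
Strip leading zeros: 11001001011
= 11001001011


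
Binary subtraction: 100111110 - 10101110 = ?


Align and subtract column by column (LSB to MSB, borrowing when needed):
  100111110
- 010101110
  ---------
  col 0: (0 - 0 borrow-in) - 0 → 0 - 0 = 0, borrow out 0
  col 1: (1 - 0 borrow-in) - 1 → 1 - 1 = 0, borrow out 0
  col 2: (1 - 0 borrow-in) - 1 → 1 - 1 = 0, borrow out 0
  col 3: (1 - 0 borrow-in) - 1 → 1 - 1 = 0, borrow out 0
  col 4: (1 - 0 borrow-in) - 0 → 1 - 0 = 1, borrow out 0
  col 5: (1 - 0 borrow-in) - 1 → 1 - 1 = 0, borrow out 0
  col 6: (0 - 0 borrow-in) - 0 → 0 - 0 = 0, borrow out 0
  col 7: (0 - 0 borrow-in) - 1 → borrow from next column: (0+2) - 1 = 1, borrow out 1
  col 8: (1 - 1 borrow-in) - 0 → 0 - 0 = 0, borrow out 0
Reading bits MSB→LSB: 010010000
Strip leading zeros: 10010000
= 10010000


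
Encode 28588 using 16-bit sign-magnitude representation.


Sign bit: 0 (positive)
Magnitude: 28588 = 110111110101100
= 0110111110101100


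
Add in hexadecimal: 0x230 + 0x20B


Align and add column by column (LSB to MSB, each column mod 16 with carry):
  0230
+ 020B
  ----
  col 0: 0(0) + B(11) + 0 (carry in) = 11 → B(11), carry out 0
  col 1: 3(3) + 0(0) + 0 (carry in) = 3 → 3(3), carry out 0
  col 2: 2(2) + 2(2) + 0 (carry in) = 4 → 4(4), carry out 0
  col 3: 0(0) + 0(0) + 0 (carry in) = 0 → 0(0), carry out 0
Reading digits MSB→LSB: 043B
Strip leading zeros: 43B
= 0x43B


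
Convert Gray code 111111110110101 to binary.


Gray code: 111111110110101
MSB stays the same: 1
Each subsequent bit = prev_binary XOR current_gray:
  B[1] = 1 XOR 1 = 0
  B[2] = 0 XOR 1 = 1
  B[3] = 1 XOR 1 = 0
  B[4] = 0 XOR 1 = 1
  B[5] = 1 XOR 1 = 0
  B[6] = 0 XOR 1 = 1
  B[7] = 1 XOR 1 = 0
  B[8] = 0 XOR 0 = 0
  B[9] = 0 XOR 1 = 1
  B[10] = 1 XOR 1 = 0
  B[11] = 0 XOR 0 = 0
  B[12] = 0 XOR 1 = 1
  B[13] = 1 XOR 0 = 1
  B[14] = 1 XOR 1 = 0
= 101010100100110 (21798 decimal)


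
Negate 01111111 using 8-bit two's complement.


Original: 01111111
Step 1 - Invert all bits: 10000000
Step 2 - Add 1: 10000000 + 1
= 10000001 (represents -127)


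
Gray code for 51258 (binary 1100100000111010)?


Binary: 1100100000111010
Gray code: G = B XOR (B >> 1)
B >> 1 = 0110010000011101
1100100000111010 XOR 0110010000011101:
  1 XOR 0 = 1
  1 XOR 1 = 0
  0 XOR 1 = 1
  0 XOR 0 = 0
  1 XOR 0 = 1
  0 XOR 1 = 1
  0 XOR 0 = 0
  0 XOR 0 = 0
  0 XOR 0 = 0
  0 XOR 0 = 0
  1 XOR 0 = 1
  1 XOR 1 = 0
  1 XOR 1 = 0
  0 XOR 1 = 1
  1 XOR 0 = 1
  0 XOR 1 = 1
= 1010110000100111


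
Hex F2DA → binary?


Each hex digit → 4 binary bits:
  F = 1111
  2 = 0010
  D = 1101
  A = 1010
Concatenate: 1111 0010 1101 1010
= 1111001011011010


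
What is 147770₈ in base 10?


Positional values:
Position 0: 0 × 8^0 = 0
Position 1: 7 × 8^1 = 56
Position 2: 7 × 8^2 = 448
Position 3: 7 × 8^3 = 3584
Position 4: 4 × 8^4 = 16384
Position 5: 1 × 8^5 = 32768
Sum = 0 + 56 + 448 + 3584 + 16384 + 32768
= 53240


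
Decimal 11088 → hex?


Divide by 16 repeatedly:
11088 ÷ 16 = 693 remainder 0 (0)
693 ÷ 16 = 43 remainder 5 (5)
43 ÷ 16 = 2 remainder 11 (B)
2 ÷ 16 = 0 remainder 2 (2)
Reading remainders bottom-up:
= 0x2B50


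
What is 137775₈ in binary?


Each octal digit → 3 binary bits:
  1 = 001
  3 = 011
  7 = 111
  7 = 111
  7 = 111
  5 = 101
Concatenate: 001 011 111 111 111 101
= 001011111111111101


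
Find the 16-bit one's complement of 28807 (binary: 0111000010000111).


Original: 0111000010000111
Invert all bits:
  bit 0: 0 → 1
  bit 1: 1 → 0
  bit 2: 1 → 0
  bit 3: 1 → 0
  bit 4: 0 → 1
  bit 5: 0 → 1
  bit 6: 0 → 1
  bit 7: 0 → 1
  bit 8: 1 → 0
  bit 9: 0 → 1
  bit 10: 0 → 1
  bit 11: 0 → 1
  bit 12: 0 → 1
  bit 13: 1 → 0
  bit 14: 1 → 0
  bit 15: 1 → 0
= 1000111101111000


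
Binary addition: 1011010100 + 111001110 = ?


Align and add column by column (LSB to MSB, carry propagating):
  01011010100
+ 00111001110
  -----------
  col 0: 0 + 0 + 0 (carry in) = 0 → bit 0, carry out 0
  col 1: 0 + 1 + 0 (carry in) = 1 → bit 1, carry out 0
  col 2: 1 + 1 + 0 (carry in) = 2 → bit 0, carry out 1
  col 3: 0 + 1 + 1 (carry in) = 2 → bit 0, carry out 1
  col 4: 1 + 0 + 1 (carry in) = 2 → bit 0, carry out 1
  col 5: 0 + 0 + 1 (carry in) = 1 → bit 1, carry out 0
  col 6: 1 + 1 + 0 (carry in) = 2 → bit 0, carry out 1
  col 7: 1 + 1 + 1 (carry in) = 3 → bit 1, carry out 1
  col 8: 0 + 1 + 1 (carry in) = 2 → bit 0, carry out 1
  col 9: 1 + 0 + 1 (carry in) = 2 → bit 0, carry out 1
  col 10: 0 + 0 + 1 (carry in) = 1 → bit 1, carry out 0
Reading bits MSB→LSB: 10010100010
Strip leading zeros: 10010100010
= 10010100010


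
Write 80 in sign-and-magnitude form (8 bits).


Sign bit: 0 (positive)
Magnitude: 80 = 1010000
= 01010000


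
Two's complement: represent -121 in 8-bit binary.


Original: 01111001
Step 1 - Invert all bits: 10000110
Step 2 - Add 1: 10000110 + 1
= 10000111 (represents -121)


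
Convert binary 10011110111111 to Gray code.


Binary: 10011110111111
Gray code: G = B XOR (B >> 1)
B >> 1 = 01001111011111
10011110111111 XOR 01001111011111:
  1 XOR 0 = 1
  0 XOR 1 = 1
  0 XOR 0 = 0
  1 XOR 0 = 1
  1 XOR 1 = 0
  1 XOR 1 = 0
  1 XOR 1 = 0
  0 XOR 1 = 1
  1 XOR 0 = 1
  1 XOR 1 = 0
  1 XOR 1 = 0
  1 XOR 1 = 0
  1 XOR 1 = 0
  1 XOR 1 = 0
= 11010001100000


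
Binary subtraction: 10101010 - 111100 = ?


Align and subtract column by column (LSB to MSB, borrowing when needed):
  10101010
- 00111100
  --------
  col 0: (0 - 0 borrow-in) - 0 → 0 - 0 = 0, borrow out 0
  col 1: (1 - 0 borrow-in) - 0 → 1 - 0 = 1, borrow out 0
  col 2: (0 - 0 borrow-in) - 1 → borrow from next column: (0+2) - 1 = 1, borrow out 1
  col 3: (1 - 1 borrow-in) - 1 → borrow from next column: (0+2) - 1 = 1, borrow out 1
  col 4: (0 - 1 borrow-in) - 1 → borrow from next column: (-1+2) - 1 = 0, borrow out 1
  col 5: (1 - 1 borrow-in) - 1 → borrow from next column: (0+2) - 1 = 1, borrow out 1
  col 6: (0 - 1 borrow-in) - 0 → borrow from next column: (-1+2) - 0 = 1, borrow out 1
  col 7: (1 - 1 borrow-in) - 0 → 0 - 0 = 0, borrow out 0
Reading bits MSB→LSB: 01101110
Strip leading zeros: 1101110
= 1101110


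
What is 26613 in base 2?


Divide by 2 repeatedly:
26613 ÷ 2 = 13306 remainder 1
13306 ÷ 2 = 6653 remainder 0
6653 ÷ 2 = 3326 remainder 1
3326 ÷ 2 = 1663 remainder 0
1663 ÷ 2 = 831 remainder 1
831 ÷ 2 = 415 remainder 1
415 ÷ 2 = 207 remainder 1
207 ÷ 2 = 103 remainder 1
103 ÷ 2 = 51 remainder 1
51 ÷ 2 = 25 remainder 1
25 ÷ 2 = 12 remainder 1
12 ÷ 2 = 6 remainder 0
6 ÷ 2 = 3 remainder 0
3 ÷ 2 = 1 remainder 1
1 ÷ 2 = 0 remainder 1
Reading remainders bottom-up:
= 110011111110101


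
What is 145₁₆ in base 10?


Positional values:
Position 0: 5 × 16^0 = 5 × 1 = 5
Position 1: 4 × 16^1 = 4 × 16 = 64
Position 2: 1 × 16^2 = 1 × 256 = 256
Sum = 5 + 64 + 256
= 325


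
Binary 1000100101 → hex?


Group into 4-bit nibbles: 001000100101
  0010 = 2
  0010 = 2
  0101 = 5
= 0x225


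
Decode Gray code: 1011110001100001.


Gray code: 1011110001100001
MSB stays the same: 1
Each subsequent bit = prev_binary XOR current_gray:
  B[1] = 1 XOR 0 = 1
  B[2] = 1 XOR 1 = 0
  B[3] = 0 XOR 1 = 1
  B[4] = 1 XOR 1 = 0
  B[5] = 0 XOR 1 = 1
  B[6] = 1 XOR 0 = 1
  B[7] = 1 XOR 0 = 1
  B[8] = 1 XOR 0 = 1
  B[9] = 1 XOR 1 = 0
  B[10] = 0 XOR 1 = 1
  B[11] = 1 XOR 0 = 1
  B[12] = 1 XOR 0 = 1
  B[13] = 1 XOR 0 = 1
  B[14] = 1 XOR 0 = 1
  B[15] = 1 XOR 1 = 0
= 1101011110111110 (55230 decimal)


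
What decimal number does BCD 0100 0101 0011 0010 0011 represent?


Each 4-bit group → digit:
  0100 → 4
  0101 → 5
  0011 → 3
  0010 → 2
  0011 → 3
= 45323


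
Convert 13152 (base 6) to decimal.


Positional values (base 6):
  2 × 6^0 = 2 × 1 = 2
  5 × 6^1 = 5 × 6 = 30
  1 × 6^2 = 1 × 36 = 36
  3 × 6^3 = 3 × 216 = 648
  1 × 6^4 = 1 × 1296 = 1296
Sum = 2 + 30 + 36 + 648 + 1296
= 2012


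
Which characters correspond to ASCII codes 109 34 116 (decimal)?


Codes (decimal): 109 34 116
Per-code ASCII lookup:
  109  (range 97-122: lowercase, 109 - 97 = 12) → 'm'
  34  (special character) → '"'
  116  (range 97-122: lowercase, 116 - 97 = 19) → 't'
= 'm"t'


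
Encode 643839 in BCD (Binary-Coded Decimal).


Each digit → 4-bit binary:
  6 → 0110
  4 → 0100
  3 → 0011
  8 → 1000
  3 → 0011
  9 → 1001
= 0110 0100 0011 1000 0011 1001


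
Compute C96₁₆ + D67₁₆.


Align and add column by column (LSB to MSB, each column mod 16 with carry):
  0C96
+ 0D67
  ----
  col 0: 6(6) + 7(7) + 0 (carry in) = 13 → D(13), carry out 0
  col 1: 9(9) + 6(6) + 0 (carry in) = 15 → F(15), carry out 0
  col 2: C(12) + D(13) + 0 (carry in) = 25 → 9(9), carry out 1
  col 3: 0(0) + 0(0) + 1 (carry in) = 1 → 1(1), carry out 0
Reading digits MSB→LSB: 19FD
Strip leading zeros: 19FD
= 0x19FD


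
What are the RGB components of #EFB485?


Hex: #EFB485
R = EF₁₆ = 239
G = B4₁₆ = 180
B = 85₁₆ = 133
= RGB(239, 180, 133)


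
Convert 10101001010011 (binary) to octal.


Group into 3-bit groups: 010101001010011
  010 = 2
  101 = 5
  001 = 1
  010 = 2
  011 = 3
= 0o25123


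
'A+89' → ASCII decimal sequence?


String: 'A+89'  (4 characters)
Per-character ASCII lookup:
  'A': uppercase starts at 65: 'A' = 65 + 0 = 65
  '+': special character: '+' = 43
  '8': digits start at 48: '8' = 48 + 8 = 56
  '9': digits start at 48: '9' = 48 + 9 = 57
= 65 43 56 57


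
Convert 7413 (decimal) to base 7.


Divide by 7 repeatedly:
7413 ÷ 7 = 1059 remainder 0
1059 ÷ 7 = 151 remainder 2
151 ÷ 7 = 21 remainder 4
21 ÷ 7 = 3 remainder 0
3 ÷ 7 = 0 remainder 3
Reading remainders bottom-up:
= 30420


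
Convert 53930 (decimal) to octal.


Divide by 8 repeatedly:
53930 ÷ 8 = 6741 remainder 2
6741 ÷ 8 = 842 remainder 5
842 ÷ 8 = 105 remainder 2
105 ÷ 8 = 13 remainder 1
13 ÷ 8 = 1 remainder 5
1 ÷ 8 = 0 remainder 1
Reading remainders bottom-up:
= 0o151252


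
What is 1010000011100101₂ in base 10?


Positional values:
Bit 0: 1 × 2^0 = 1
Bit 2: 1 × 2^2 = 4
Bit 5: 1 × 2^5 = 32
Bit 6: 1 × 2^6 = 64
Bit 7: 1 × 2^7 = 128
Bit 13: 1 × 2^13 = 8192
Bit 15: 1 × 2^15 = 32768
Sum = 1 + 4 + 32 + 64 + 128 + 8192 + 32768
= 41189


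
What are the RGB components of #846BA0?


Hex: #846BA0
R = 84₁₆ = 132
G = 6B₁₆ = 107
B = A0₁₆ = 160
= RGB(132, 107, 160)


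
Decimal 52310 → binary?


Divide by 2 repeatedly:
52310 ÷ 2 = 26155 remainder 0
26155 ÷ 2 = 13077 remainder 1
13077 ÷ 2 = 6538 remainder 1
6538 ÷ 2 = 3269 remainder 0
3269 ÷ 2 = 1634 remainder 1
1634 ÷ 2 = 817 remainder 0
817 ÷ 2 = 408 remainder 1
408 ÷ 2 = 204 remainder 0
204 ÷ 2 = 102 remainder 0
102 ÷ 2 = 51 remainder 0
51 ÷ 2 = 25 remainder 1
25 ÷ 2 = 12 remainder 1
12 ÷ 2 = 6 remainder 0
6 ÷ 2 = 3 remainder 0
3 ÷ 2 = 1 remainder 1
1 ÷ 2 = 0 remainder 1
Reading remainders bottom-up:
= 1100110001010110


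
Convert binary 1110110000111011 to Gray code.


Binary: 1110110000111011
Gray code: G = B XOR (B >> 1)
B >> 1 = 0111011000011101
1110110000111011 XOR 0111011000011101:
  1 XOR 0 = 1
  1 XOR 1 = 0
  1 XOR 1 = 0
  0 XOR 1 = 1
  1 XOR 0 = 1
  1 XOR 1 = 0
  0 XOR 1 = 1
  0 XOR 0 = 0
  0 XOR 0 = 0
  0 XOR 0 = 0
  1 XOR 0 = 1
  1 XOR 1 = 0
  1 XOR 1 = 0
  0 XOR 1 = 1
  1 XOR 0 = 1
  1 XOR 1 = 0
= 1001101000100110


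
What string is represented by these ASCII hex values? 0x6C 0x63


Codes (hex): 0x6C 0x63
Per-code ASCII lookup:
  0x6C = 108  (range 97-122: lowercase, 108 - 97 = 11) → 'l'
  0x63 = 99  (range 97-122: lowercase, 99 - 97 = 2) → 'c'
= 'lc'


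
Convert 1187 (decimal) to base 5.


Divide by 5 repeatedly:
1187 ÷ 5 = 237 remainder 2
237 ÷ 5 = 47 remainder 2
47 ÷ 5 = 9 remainder 2
9 ÷ 5 = 1 remainder 4
1 ÷ 5 = 0 remainder 1
Reading remainders bottom-up:
= 14222


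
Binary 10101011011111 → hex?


Group into 4-bit nibbles: 0010101011011111
  0010 = 2
  1010 = A
  1101 = D
  1111 = F
= 0x2ADF


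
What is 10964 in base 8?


Divide by 8 repeatedly:
10964 ÷ 8 = 1370 remainder 4
1370 ÷ 8 = 171 remainder 2
171 ÷ 8 = 21 remainder 3
21 ÷ 8 = 2 remainder 5
2 ÷ 8 = 0 remainder 2
Reading remainders bottom-up:
= 0o25324


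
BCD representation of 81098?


Each digit → 4-bit binary:
  8 → 1000
  1 → 0001
  0 → 0000
  9 → 1001
  8 → 1000
= 1000 0001 0000 1001 1000


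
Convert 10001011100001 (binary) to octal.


Group into 3-bit groups: 010001011100001
  010 = 2
  001 = 1
  011 = 3
  100 = 4
  001 = 1
= 0o21341


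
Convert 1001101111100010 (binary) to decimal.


Positional values:
Bit 1: 1 × 2^1 = 2
Bit 5: 1 × 2^5 = 32
Bit 6: 1 × 2^6 = 64
Bit 7: 1 × 2^7 = 128
Bit 8: 1 × 2^8 = 256
Bit 9: 1 × 2^9 = 512
Bit 11: 1 × 2^11 = 2048
Bit 12: 1 × 2^12 = 4096
Bit 15: 1 × 2^15 = 32768
Sum = 2 + 32 + 64 + 128 + 256 + 512 + 2048 + 4096 + 32768
= 39906


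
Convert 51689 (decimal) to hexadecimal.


Divide by 16 repeatedly:
51689 ÷ 16 = 3230 remainder 9 (9)
3230 ÷ 16 = 201 remainder 14 (E)
201 ÷ 16 = 12 remainder 9 (9)
12 ÷ 16 = 0 remainder 12 (C)
Reading remainders bottom-up:
= 0xC9E9


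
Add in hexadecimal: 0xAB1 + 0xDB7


Align and add column by column (LSB to MSB, each column mod 16 with carry):
  0AB1
+ 0DB7
  ----
  col 0: 1(1) + 7(7) + 0 (carry in) = 8 → 8(8), carry out 0
  col 1: B(11) + B(11) + 0 (carry in) = 22 → 6(6), carry out 1
  col 2: A(10) + D(13) + 1 (carry in) = 24 → 8(8), carry out 1
  col 3: 0(0) + 0(0) + 1 (carry in) = 1 → 1(1), carry out 0
Reading digits MSB→LSB: 1868
Strip leading zeros: 1868
= 0x1868


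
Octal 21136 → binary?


Each octal digit → 3 binary bits:
  2 = 010
  1 = 001
  1 = 001
  3 = 011
  6 = 110
Concatenate: 010 001 001 011 110
= 010001001011110


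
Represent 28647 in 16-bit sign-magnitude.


Sign bit: 0 (positive)
Magnitude: 28647 = 110111111100111
= 0110111111100111


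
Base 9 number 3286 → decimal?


Positional values (base 9):
  6 × 9^0 = 6 × 1 = 6
  8 × 9^1 = 8 × 9 = 72
  2 × 9^2 = 2 × 81 = 162
  3 × 9^3 = 3 × 729 = 2187
Sum = 6 + 72 + 162 + 2187
= 2427


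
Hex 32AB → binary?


Each hex digit → 4 binary bits:
  3 = 0011
  2 = 0010
  A = 1010
  B = 1011
Concatenate: 0011 0010 1010 1011
= 0011001010101011


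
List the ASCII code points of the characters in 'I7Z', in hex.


String: 'I7Z'  (3 characters)
Per-character ASCII lookup:
  'I': uppercase starts at 65: 'I' = 65 + 8 = 73 → 0x49
  '7': digits start at 48: '7' = 48 + 7 = 55 → 0x37
  'Z': uppercase starts at 65: 'Z' = 65 + 25 = 90 → 0x5A
= 0x49 0x37 0x5A


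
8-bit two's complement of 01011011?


Original: 01011011
Step 1 - Invert all bits: 10100100
Step 2 - Add 1: 10100100 + 1
= 10100101 (represents -91)


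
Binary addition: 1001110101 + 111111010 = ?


Align and add column by column (LSB to MSB, carry propagating):
  01001110101
+ 00111111010
  -----------
  col 0: 1 + 0 + 0 (carry in) = 1 → bit 1, carry out 0
  col 1: 0 + 1 + 0 (carry in) = 1 → bit 1, carry out 0
  col 2: 1 + 0 + 0 (carry in) = 1 → bit 1, carry out 0
  col 3: 0 + 1 + 0 (carry in) = 1 → bit 1, carry out 0
  col 4: 1 + 1 + 0 (carry in) = 2 → bit 0, carry out 1
  col 5: 1 + 1 + 1 (carry in) = 3 → bit 1, carry out 1
  col 6: 1 + 1 + 1 (carry in) = 3 → bit 1, carry out 1
  col 7: 0 + 1 + 1 (carry in) = 2 → bit 0, carry out 1
  col 8: 0 + 1 + 1 (carry in) = 2 → bit 0, carry out 1
  col 9: 1 + 0 + 1 (carry in) = 2 → bit 0, carry out 1
  col 10: 0 + 0 + 1 (carry in) = 1 → bit 1, carry out 0
Reading bits MSB→LSB: 10001101111
Strip leading zeros: 10001101111
= 10001101111


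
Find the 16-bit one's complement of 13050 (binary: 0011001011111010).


Original: 0011001011111010
Invert all bits:
  bit 0: 0 → 1
  bit 1: 0 → 1
  bit 2: 1 → 0
  bit 3: 1 → 0
  bit 4: 0 → 1
  bit 5: 0 → 1
  bit 6: 1 → 0
  bit 7: 0 → 1
  bit 8: 1 → 0
  bit 9: 1 → 0
  bit 10: 1 → 0
  bit 11: 1 → 0
  bit 12: 1 → 0
  bit 13: 0 → 1
  bit 14: 1 → 0
  bit 15: 0 → 1
= 1100110100000101


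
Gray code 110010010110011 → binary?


Gray code: 110010010110011
MSB stays the same: 1
Each subsequent bit = prev_binary XOR current_gray:
  B[1] = 1 XOR 1 = 0
  B[2] = 0 XOR 0 = 0
  B[3] = 0 XOR 0 = 0
  B[4] = 0 XOR 1 = 1
  B[5] = 1 XOR 0 = 1
  B[6] = 1 XOR 0 = 1
  B[7] = 1 XOR 1 = 0
  B[8] = 0 XOR 0 = 0
  B[9] = 0 XOR 1 = 1
  B[10] = 1 XOR 1 = 0
  B[11] = 0 XOR 0 = 0
  B[12] = 0 XOR 0 = 0
  B[13] = 0 XOR 1 = 1
  B[14] = 1 XOR 1 = 0
= 100011100100010 (18210 decimal)


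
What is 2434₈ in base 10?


Positional values:
Position 0: 4 × 8^0 = 4
Position 1: 3 × 8^1 = 24
Position 2: 4 × 8^2 = 256
Position 3: 2 × 8^3 = 1024
Sum = 4 + 24 + 256 + 1024
= 1308


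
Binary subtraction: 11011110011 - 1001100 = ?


Align and subtract column by column (LSB to MSB, borrowing when needed):
  11011110011
- 00001001100
  -----------
  col 0: (1 - 0 borrow-in) - 0 → 1 - 0 = 1, borrow out 0
  col 1: (1 - 0 borrow-in) - 0 → 1 - 0 = 1, borrow out 0
  col 2: (0 - 0 borrow-in) - 1 → borrow from next column: (0+2) - 1 = 1, borrow out 1
  col 3: (0 - 1 borrow-in) - 1 → borrow from next column: (-1+2) - 1 = 0, borrow out 1
  col 4: (1 - 1 borrow-in) - 0 → 0 - 0 = 0, borrow out 0
  col 5: (1 - 0 borrow-in) - 0 → 1 - 0 = 1, borrow out 0
  col 6: (1 - 0 borrow-in) - 1 → 1 - 1 = 0, borrow out 0
  col 7: (1 - 0 borrow-in) - 0 → 1 - 0 = 1, borrow out 0
  col 8: (0 - 0 borrow-in) - 0 → 0 - 0 = 0, borrow out 0
  col 9: (1 - 0 borrow-in) - 0 → 1 - 0 = 1, borrow out 0
  col 10: (1 - 0 borrow-in) - 0 → 1 - 0 = 1, borrow out 0
Reading bits MSB→LSB: 11010100111
Strip leading zeros: 11010100111
= 11010100111


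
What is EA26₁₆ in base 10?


Positional values:
Position 0: 6 × 16^0 = 6 × 1 = 6
Position 1: 2 × 16^1 = 2 × 16 = 32
Position 2: A × 16^2 = 10 × 256 = 2560
Position 3: E × 16^3 = 14 × 4096 = 57344
Sum = 6 + 32 + 2560 + 57344
= 59942


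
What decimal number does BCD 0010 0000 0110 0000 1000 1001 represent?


Each 4-bit group → digit:
  0010 → 2
  0000 → 0
  0110 → 6
  0000 → 0
  1000 → 8
  1001 → 9
= 206089


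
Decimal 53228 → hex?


Divide by 16 repeatedly:
53228 ÷ 16 = 3326 remainder 12 (C)
3326 ÷ 16 = 207 remainder 14 (E)
207 ÷ 16 = 12 remainder 15 (F)
12 ÷ 16 = 0 remainder 12 (C)
Reading remainders bottom-up:
= 0xCFEC


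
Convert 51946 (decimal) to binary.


Divide by 2 repeatedly:
51946 ÷ 2 = 25973 remainder 0
25973 ÷ 2 = 12986 remainder 1
12986 ÷ 2 = 6493 remainder 0
6493 ÷ 2 = 3246 remainder 1
3246 ÷ 2 = 1623 remainder 0
1623 ÷ 2 = 811 remainder 1
811 ÷ 2 = 405 remainder 1
405 ÷ 2 = 202 remainder 1
202 ÷ 2 = 101 remainder 0
101 ÷ 2 = 50 remainder 1
50 ÷ 2 = 25 remainder 0
25 ÷ 2 = 12 remainder 1
12 ÷ 2 = 6 remainder 0
6 ÷ 2 = 3 remainder 0
3 ÷ 2 = 1 remainder 1
1 ÷ 2 = 0 remainder 1
Reading remainders bottom-up:
= 1100101011101010


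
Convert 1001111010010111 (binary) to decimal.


Positional values:
Bit 0: 1 × 2^0 = 1
Bit 1: 1 × 2^1 = 2
Bit 2: 1 × 2^2 = 4
Bit 4: 1 × 2^4 = 16
Bit 7: 1 × 2^7 = 128
Bit 9: 1 × 2^9 = 512
Bit 10: 1 × 2^10 = 1024
Bit 11: 1 × 2^11 = 2048
Bit 12: 1 × 2^12 = 4096
Bit 15: 1 × 2^15 = 32768
Sum = 1 + 2 + 4 + 16 + 128 + 512 + 1024 + 2048 + 4096 + 32768
= 40599


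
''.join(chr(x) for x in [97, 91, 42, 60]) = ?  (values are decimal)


Codes (decimal): 97 91 42 60
Per-code ASCII lookup:
  97  (range 97-122: lowercase, 97 - 97 = 0) → 'a'
  91  (special character) → '['
  42  (special character) → '*'
  60  (special character) → '<'
= 'a[*<'


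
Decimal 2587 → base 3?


Divide by 3 repeatedly:
2587 ÷ 3 = 862 remainder 1
862 ÷ 3 = 287 remainder 1
287 ÷ 3 = 95 remainder 2
95 ÷ 3 = 31 remainder 2
31 ÷ 3 = 10 remainder 1
10 ÷ 3 = 3 remainder 1
3 ÷ 3 = 1 remainder 0
1 ÷ 3 = 0 remainder 1
Reading remainders bottom-up:
= 10112211


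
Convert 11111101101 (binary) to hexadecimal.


Group into 4-bit nibbles: 011111101101
  0111 = 7
  1110 = E
  1101 = D
= 0x7ED


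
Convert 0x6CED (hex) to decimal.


Positional values:
Position 0: D × 16^0 = 13 × 1 = 13
Position 1: E × 16^1 = 14 × 16 = 224
Position 2: C × 16^2 = 12 × 256 = 3072
Position 3: 6 × 16^3 = 6 × 4096 = 24576
Sum = 13 + 224 + 3072 + 24576
= 27885


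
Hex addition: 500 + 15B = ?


Align and add column by column (LSB to MSB, each column mod 16 with carry):
  0500
+ 015B
  ----
  col 0: 0(0) + B(11) + 0 (carry in) = 11 → B(11), carry out 0
  col 1: 0(0) + 5(5) + 0 (carry in) = 5 → 5(5), carry out 0
  col 2: 5(5) + 1(1) + 0 (carry in) = 6 → 6(6), carry out 0
  col 3: 0(0) + 0(0) + 0 (carry in) = 0 → 0(0), carry out 0
Reading digits MSB→LSB: 065B
Strip leading zeros: 65B
= 0x65B


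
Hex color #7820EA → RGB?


Hex: #7820EA
R = 78₁₆ = 120
G = 20₁₆ = 32
B = EA₁₆ = 234
= RGB(120, 32, 234)
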